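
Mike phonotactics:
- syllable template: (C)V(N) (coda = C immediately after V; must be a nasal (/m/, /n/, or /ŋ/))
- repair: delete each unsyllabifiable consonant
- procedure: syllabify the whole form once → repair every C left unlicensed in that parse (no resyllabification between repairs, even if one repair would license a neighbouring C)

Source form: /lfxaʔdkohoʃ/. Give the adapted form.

xakoho

Syllabifying with onset maximization leaves /l/, /f/, /ʔ/, /d/, /ʃ/ stranded (only a nasal (/m/, /n/, or /ŋ/) is licensed in coda position; onsets are limited to one consonant).
Deletion applies to /l/, /f/, /ʔ/, /d/, /ʃ/.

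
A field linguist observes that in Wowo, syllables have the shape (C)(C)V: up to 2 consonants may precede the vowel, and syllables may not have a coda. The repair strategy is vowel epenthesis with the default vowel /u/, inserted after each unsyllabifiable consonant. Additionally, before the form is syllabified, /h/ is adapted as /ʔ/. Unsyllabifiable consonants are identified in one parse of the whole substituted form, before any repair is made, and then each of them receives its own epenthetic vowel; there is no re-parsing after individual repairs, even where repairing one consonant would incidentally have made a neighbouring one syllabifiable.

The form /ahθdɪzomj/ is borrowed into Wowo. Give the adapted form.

Substitution: /h/ → /ʔ/, giving /aʔθdɪzomj/.
Under (C)(C)V, the unsyllabifiable consonants are /ʔ/, /m/, /j/ (no codas are permitted; onsets may contain at most 2 consonants).
Inserting the epenthetic vowel yields /ʔ/ → /ʔu/, /m/ → /mu/, /j/ → /ju/.

aʔuθdɪzomuju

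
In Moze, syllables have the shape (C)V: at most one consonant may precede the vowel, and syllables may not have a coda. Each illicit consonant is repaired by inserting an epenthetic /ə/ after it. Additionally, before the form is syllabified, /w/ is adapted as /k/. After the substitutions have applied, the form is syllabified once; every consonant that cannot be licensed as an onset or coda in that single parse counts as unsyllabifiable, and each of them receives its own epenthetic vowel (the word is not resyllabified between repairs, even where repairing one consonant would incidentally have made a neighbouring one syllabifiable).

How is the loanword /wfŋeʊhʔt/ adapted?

Substitution: /w/ → /k/, giving /kfŋeʊhʔt/.
Under (C)V, the unsyllabifiable consonants are /k/, /f/, /h/, /ʔ/, /t/ (no codas are permitted; onsets are limited to one consonant).
Epenthesis after each stranded consonant: /k/ → /kə/, /f/ → /fə/, /h/ → /hə/, /ʔ/ → /ʔə/, /t/ → /tə/.

kəfəŋeʊhəʔətə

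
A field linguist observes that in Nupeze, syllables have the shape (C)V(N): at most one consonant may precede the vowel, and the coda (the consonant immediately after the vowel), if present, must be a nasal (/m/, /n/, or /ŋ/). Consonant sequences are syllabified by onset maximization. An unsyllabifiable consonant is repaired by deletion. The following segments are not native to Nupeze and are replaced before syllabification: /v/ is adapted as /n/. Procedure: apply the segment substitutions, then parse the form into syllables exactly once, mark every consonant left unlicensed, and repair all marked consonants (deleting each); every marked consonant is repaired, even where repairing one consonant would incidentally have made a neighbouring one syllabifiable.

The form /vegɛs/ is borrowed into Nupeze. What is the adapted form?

negɛ

Substitution: /v/ → /n/, giving /negɛs/.
The consonants /s/ cannot be parsed into a legal (C)V(N) syllable (only a nasal (/m/, /n/, or /ŋ/) is licensed in coda position; onsets are limited to one consonant).
Each unlicensed consonant is deleted: /s/.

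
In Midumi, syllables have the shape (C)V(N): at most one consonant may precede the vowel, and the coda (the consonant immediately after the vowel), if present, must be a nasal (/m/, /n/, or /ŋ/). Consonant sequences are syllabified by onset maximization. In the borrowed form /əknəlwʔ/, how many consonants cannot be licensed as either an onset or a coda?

4

The consonants /k/, /l/, /w/, /ʔ/ cannot be parsed into a legal (C)V(N) syllable (only a nasal (/m/, /n/, or /ŋ/) is licensed in coda position; onsets are limited to one consonant).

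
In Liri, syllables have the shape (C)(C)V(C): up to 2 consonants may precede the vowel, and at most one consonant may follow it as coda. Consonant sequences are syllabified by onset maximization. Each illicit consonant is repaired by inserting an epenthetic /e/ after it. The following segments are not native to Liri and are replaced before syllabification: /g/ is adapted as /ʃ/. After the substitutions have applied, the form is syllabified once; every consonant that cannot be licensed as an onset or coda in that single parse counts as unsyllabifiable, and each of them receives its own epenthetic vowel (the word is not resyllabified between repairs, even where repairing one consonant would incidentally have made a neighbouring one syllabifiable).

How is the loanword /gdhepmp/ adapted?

ʃedhepmepe

Substitution: /g/ → /ʃ/, giving /ʃdhepmp/.
Syllabifying with onset maximization leaves /ʃ/, /m/, /p/ stranded (at most one coda consonant is licensed; onsets may contain at most 2 consonants).
Each unlicensed consonant becomes the onset of a new syllable: /ʃ/ → /ʃe/, /m/ → /me/, /p/ → /pe/.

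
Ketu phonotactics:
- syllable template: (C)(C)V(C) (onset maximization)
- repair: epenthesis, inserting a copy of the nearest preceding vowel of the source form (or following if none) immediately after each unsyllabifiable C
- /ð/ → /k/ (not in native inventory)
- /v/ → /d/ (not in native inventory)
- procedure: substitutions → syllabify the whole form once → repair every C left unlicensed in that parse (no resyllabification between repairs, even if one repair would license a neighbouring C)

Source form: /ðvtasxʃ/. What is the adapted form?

kadtasxaʃa

Substitution: /ð/ → /k/, /v/ → /d/, giving /kdtasxʃ/.
Under (C)(C)V(C), the unsyllabifiable consonants are /k/, /x/, /ʃ/ (at most one coda consonant is licensed; onsets may contain at most 2 consonants).
Each unlicensed consonant becomes the onset of a new syllable: /k/ → /ka/, /x/ → /xa/, /ʃ/ → /ʃa/.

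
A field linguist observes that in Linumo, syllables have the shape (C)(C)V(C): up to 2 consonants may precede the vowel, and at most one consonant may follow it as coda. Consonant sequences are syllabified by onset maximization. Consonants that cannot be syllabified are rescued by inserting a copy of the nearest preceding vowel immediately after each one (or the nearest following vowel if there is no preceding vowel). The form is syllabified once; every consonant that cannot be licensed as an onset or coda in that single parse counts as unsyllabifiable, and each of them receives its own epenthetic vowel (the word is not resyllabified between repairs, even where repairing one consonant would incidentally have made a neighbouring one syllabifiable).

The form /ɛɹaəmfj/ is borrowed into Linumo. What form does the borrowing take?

ɛɹaəmfəjə

Syllabifying with onset maximization leaves /f/, /j/ stranded (at most one coda consonant is licensed; onsets may contain at most 2 consonants).
Each unlicensed consonant becomes the onset of a new syllable: /f/ → /fə/, /j/ → /jə/.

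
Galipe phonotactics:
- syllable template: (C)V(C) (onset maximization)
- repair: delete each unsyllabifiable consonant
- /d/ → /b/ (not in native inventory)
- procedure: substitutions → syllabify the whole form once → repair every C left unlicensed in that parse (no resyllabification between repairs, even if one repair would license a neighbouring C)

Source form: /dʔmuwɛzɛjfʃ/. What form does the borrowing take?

muwɛzɛj

Substitution: /d/ → /b/, giving /bʔmuwɛzɛjfʃ/.
The consonants /b/, /ʔ/, /f/, /ʃ/ cannot be parsed into a legal (C)V(C) syllable (at most one coda consonant is licensed; onsets are limited to one consonant).
Deleting the stranded consonants removes /b/, /ʔ/, /f/, /ʃ/.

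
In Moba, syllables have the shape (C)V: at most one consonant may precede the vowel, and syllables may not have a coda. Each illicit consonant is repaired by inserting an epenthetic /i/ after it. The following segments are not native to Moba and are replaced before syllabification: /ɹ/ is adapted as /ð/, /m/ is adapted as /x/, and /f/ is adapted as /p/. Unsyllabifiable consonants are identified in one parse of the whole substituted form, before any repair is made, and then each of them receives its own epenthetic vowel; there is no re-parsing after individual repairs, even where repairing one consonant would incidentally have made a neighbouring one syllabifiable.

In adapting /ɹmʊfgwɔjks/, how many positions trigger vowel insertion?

6

After substitution the input is /ðxʊpgwɔjks/.
The unsyllabifiable consonants are /ð/, /p/, /g/, /j/, /k/, /s/; each receives one epenthetic vowel.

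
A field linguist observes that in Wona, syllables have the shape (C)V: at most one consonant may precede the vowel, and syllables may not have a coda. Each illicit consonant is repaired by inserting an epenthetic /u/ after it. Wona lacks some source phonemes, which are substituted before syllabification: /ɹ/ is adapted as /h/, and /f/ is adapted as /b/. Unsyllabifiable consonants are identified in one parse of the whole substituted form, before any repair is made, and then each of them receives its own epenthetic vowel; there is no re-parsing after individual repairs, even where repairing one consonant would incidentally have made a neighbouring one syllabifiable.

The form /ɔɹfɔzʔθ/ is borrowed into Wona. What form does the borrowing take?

ɔhubɔzuʔuθu

Substitution: /ɹ/ → /h/, /f/ → /b/, giving /ɔhbɔzʔθ/.
Under (C)V, the unsyllabifiable consonants are /h/, /z/, /ʔ/, /θ/ (no codas are permitted; onsets are limited to one consonant).
Each unlicensed consonant becomes the onset of a new syllable: /h/ → /hu/, /z/ → /zu/, /ʔ/ → /ʔu/, /θ/ → /θu/.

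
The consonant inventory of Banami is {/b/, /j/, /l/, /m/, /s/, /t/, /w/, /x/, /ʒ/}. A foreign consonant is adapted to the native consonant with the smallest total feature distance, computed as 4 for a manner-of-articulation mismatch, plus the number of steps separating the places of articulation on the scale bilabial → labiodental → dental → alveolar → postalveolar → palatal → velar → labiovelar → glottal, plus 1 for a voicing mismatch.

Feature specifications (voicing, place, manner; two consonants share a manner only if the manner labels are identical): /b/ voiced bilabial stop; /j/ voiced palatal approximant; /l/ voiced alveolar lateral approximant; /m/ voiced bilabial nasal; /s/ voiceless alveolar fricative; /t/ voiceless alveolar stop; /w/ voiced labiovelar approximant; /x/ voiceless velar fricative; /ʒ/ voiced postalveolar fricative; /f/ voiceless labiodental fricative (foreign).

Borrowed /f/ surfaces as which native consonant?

s

/s/ is closest: same manner (fricative), place distance 2 (labiodental→alveolar), same voicing; total 2. Next closest is /ʒ/ at distance 4.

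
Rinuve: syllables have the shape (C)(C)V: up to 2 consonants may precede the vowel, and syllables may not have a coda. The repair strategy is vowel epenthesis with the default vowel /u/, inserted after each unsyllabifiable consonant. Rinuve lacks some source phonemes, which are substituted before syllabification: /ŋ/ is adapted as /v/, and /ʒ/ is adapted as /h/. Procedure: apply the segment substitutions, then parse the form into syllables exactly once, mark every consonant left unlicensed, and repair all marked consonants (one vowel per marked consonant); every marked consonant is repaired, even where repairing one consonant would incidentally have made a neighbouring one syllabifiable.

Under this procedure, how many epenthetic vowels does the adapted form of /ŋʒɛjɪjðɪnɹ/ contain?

2

After substitution the input is /vhɛjɪjðɪnɹ/.
The unsyllabifiable consonants are /n/, /ɹ/; each receives one epenthetic vowel.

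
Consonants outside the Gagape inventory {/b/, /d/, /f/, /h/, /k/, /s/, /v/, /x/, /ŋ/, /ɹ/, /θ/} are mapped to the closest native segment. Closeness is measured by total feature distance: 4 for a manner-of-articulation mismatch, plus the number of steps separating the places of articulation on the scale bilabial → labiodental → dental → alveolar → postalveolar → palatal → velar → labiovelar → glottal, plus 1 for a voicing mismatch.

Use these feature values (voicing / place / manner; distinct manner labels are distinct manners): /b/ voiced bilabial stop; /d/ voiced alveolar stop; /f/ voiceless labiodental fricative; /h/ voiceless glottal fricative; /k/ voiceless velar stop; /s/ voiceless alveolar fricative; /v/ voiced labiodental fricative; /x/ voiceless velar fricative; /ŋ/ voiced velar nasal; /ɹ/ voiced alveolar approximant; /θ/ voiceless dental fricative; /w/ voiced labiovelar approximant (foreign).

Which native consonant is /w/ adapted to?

ɹ

/ɹ/ is closest: same manner (approximant), place distance 4 (labiovelar→alveolar), same voicing; total 4. Next closest is /ŋ/ at distance 5.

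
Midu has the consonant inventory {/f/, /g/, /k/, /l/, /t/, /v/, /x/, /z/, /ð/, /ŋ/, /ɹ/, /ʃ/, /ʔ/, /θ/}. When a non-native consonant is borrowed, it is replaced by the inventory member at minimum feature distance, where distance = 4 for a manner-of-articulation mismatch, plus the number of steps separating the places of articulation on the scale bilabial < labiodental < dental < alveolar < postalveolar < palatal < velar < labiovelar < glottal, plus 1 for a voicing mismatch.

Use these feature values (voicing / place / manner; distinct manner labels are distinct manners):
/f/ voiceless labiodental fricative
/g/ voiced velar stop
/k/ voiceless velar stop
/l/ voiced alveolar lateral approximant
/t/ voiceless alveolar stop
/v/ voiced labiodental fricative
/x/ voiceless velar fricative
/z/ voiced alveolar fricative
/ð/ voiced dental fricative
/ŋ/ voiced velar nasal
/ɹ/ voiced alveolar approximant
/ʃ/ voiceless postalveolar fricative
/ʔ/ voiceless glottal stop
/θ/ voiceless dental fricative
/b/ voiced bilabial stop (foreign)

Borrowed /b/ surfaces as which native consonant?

/t/ is closest: same manner (stop), place distance 3 (bilabial→alveolar), voicing differs (+1); total 4. Next closest is /v/ at distance 5.

t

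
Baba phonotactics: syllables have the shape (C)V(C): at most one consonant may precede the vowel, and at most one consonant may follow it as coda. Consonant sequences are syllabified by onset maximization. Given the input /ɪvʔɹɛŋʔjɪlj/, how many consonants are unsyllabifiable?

Under (C)V(C), the unsyllabifiable consonants are /ʔ/, /ʔ/, /j/ (at most one coda consonant is licensed; onsets are limited to one consonant).

3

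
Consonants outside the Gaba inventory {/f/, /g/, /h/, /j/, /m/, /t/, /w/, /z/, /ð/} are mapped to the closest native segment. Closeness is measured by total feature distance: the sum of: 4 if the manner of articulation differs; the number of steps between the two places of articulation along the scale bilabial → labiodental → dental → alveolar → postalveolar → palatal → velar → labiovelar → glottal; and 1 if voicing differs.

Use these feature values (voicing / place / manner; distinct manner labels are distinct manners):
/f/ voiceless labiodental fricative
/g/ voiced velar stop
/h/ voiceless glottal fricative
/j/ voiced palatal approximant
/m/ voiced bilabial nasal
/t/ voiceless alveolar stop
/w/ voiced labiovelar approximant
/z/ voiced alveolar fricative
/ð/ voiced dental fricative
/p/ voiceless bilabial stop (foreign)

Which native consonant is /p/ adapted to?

t

/t/ is closest: same manner (stop), place distance 3 (bilabial→alveolar), same voicing; total 3. Next closest is /f/ at distance 5.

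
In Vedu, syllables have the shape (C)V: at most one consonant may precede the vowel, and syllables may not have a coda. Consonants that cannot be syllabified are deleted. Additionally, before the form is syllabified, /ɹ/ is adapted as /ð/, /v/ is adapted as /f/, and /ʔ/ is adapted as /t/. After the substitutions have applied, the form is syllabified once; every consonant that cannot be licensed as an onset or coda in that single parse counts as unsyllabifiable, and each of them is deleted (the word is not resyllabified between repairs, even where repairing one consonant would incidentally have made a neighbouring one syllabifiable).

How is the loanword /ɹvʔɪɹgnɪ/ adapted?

Substitution: /ɹ/ → /ð/, /v/ → /f/, /ʔ/ → /t/, giving /ðftɪðgnɪ/.
Under (C)V, the unsyllabifiable consonants are /ð/, /f/, /ð/, /g/ (no codas are permitted; onsets are limited to one consonant).
Each unlicensed consonant is deleted: /ð/, /f/, /ð/, /g/.

tɪnɪ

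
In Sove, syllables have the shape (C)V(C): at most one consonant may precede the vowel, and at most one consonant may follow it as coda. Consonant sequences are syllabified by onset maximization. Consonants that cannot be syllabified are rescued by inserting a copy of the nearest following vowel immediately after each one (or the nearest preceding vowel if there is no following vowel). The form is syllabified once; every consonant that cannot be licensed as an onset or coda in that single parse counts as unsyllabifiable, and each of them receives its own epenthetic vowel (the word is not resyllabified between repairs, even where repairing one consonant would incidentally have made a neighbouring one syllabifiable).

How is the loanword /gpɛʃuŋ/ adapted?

gɛpɛʃuŋ

The consonants /g/ cannot be parsed into a legal (C)V(C) syllable (at most one coda consonant is licensed; onsets are limited to one consonant).
Inserting the epenthetic vowel yields /g/ → /gɛ/.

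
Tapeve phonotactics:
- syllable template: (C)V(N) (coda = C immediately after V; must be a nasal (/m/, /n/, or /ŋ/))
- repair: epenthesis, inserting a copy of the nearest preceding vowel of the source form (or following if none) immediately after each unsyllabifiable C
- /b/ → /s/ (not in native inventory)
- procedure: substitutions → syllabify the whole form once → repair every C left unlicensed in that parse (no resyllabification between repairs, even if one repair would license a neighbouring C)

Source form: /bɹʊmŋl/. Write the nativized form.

sʊɹʊmŋʊlʊ

Substitution: /b/ → /s/, giving /sɹʊmŋl/.
Syllabifying with onset maximization leaves /s/, /ŋ/, /l/ stranded (only a nasal (/m/, /n/, or /ŋ/) is licensed in coda position; onsets are limited to one consonant).
Inserting the epenthetic vowel yields /s/ → /sʊ/, /ŋ/ → /ŋʊ/, /l/ → /lʊ/.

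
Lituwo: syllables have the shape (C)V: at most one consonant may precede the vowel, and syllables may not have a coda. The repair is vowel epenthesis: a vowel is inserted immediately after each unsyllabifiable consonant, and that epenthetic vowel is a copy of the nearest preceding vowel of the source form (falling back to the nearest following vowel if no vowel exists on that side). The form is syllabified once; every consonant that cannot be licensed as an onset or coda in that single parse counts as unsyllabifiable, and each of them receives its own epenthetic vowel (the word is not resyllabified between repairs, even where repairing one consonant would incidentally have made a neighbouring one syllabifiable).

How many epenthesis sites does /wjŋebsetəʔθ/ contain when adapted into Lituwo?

5

The unsyllabifiable consonants are /w/, /j/, /b/, /ʔ/, /θ/; each receives one epenthetic vowel.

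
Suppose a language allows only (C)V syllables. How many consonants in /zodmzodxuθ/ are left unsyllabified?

4

Under (C)V, the unsyllabifiable consonants are /d/, /m/, /d/, /θ/ (no codas are permitted; onsets are limited to one consonant).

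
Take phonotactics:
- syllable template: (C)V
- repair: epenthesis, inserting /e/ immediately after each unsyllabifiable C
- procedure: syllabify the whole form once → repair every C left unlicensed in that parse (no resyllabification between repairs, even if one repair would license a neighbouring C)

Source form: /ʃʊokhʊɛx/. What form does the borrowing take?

The consonants /k/, /x/ cannot be parsed into a legal (C)V syllable (no codas are permitted; onsets are limited to one consonant).
Inserting the epenthetic vowel yields /k/ → /ke/, /x/ → /xe/.

ʃʊokehʊɛxe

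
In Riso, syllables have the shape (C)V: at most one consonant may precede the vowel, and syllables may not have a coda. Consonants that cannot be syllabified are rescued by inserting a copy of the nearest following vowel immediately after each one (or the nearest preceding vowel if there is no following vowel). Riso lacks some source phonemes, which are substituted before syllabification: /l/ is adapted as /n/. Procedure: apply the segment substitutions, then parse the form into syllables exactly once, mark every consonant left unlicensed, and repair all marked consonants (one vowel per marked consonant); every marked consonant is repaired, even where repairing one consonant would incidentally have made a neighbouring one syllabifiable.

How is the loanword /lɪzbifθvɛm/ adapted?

nɪzibifɛθɛvɛmɛ

Substitution: /l/ → /n/, giving /nɪzbifθvɛm/.
Syllabifying with onset maximization leaves /z/, /f/, /θ/, /m/ stranded (no codas are permitted; onsets are limited to one consonant).
Inserting the epenthetic vowel yields /z/ → /zi/, /f/ → /fɛ/, /θ/ → /θɛ/, /m/ → /mɛ/.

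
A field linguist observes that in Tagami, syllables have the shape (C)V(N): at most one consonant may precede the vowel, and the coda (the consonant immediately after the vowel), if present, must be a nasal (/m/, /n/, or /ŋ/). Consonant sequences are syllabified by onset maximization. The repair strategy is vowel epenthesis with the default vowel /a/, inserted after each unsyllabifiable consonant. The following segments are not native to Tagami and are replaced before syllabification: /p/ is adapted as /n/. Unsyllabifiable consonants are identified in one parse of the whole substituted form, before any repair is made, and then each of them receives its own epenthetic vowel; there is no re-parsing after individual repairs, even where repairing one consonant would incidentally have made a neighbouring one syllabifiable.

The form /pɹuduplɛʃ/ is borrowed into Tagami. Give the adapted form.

Substitution: /p/ → /n/, giving /nɹudunlɛʃ/.
Under (C)V(N), the unsyllabifiable consonants are /n/, /ʃ/ (only a nasal (/m/, /n/, or /ŋ/) is licensed in coda position; onsets are limited to one consonant).
Epenthesis after each stranded consonant: /n/ → /na/, /ʃ/ → /ʃa/.

naɹudunlɛʃa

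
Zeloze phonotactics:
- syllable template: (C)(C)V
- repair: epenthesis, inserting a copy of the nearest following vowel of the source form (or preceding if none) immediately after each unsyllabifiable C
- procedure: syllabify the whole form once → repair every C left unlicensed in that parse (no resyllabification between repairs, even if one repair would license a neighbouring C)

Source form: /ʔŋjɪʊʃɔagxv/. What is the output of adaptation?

Under (C)(C)V, the unsyllabifiable consonants are /ʔ/, /g/, /x/, /v/ (no codas are permitted; onsets may contain at most 2 consonants).
Inserting the epenthetic vowel yields /ʔ/ → /ʔɪ/, /g/ → /ga/, /x/ → /xa/, /v/ → /va/.

ʔɪŋjɪʊʃɔagaxava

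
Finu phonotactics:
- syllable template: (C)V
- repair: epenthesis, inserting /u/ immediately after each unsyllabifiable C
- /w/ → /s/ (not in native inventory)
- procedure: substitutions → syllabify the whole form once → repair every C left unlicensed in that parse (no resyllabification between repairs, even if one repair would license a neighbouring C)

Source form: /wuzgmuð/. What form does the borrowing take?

suzugumuðu

Substitution: /w/ → /s/, giving /suzgmuð/.
Under (C)V, the unsyllabifiable consonants are /z/, /g/, /ð/ (no codas are permitted; onsets are limited to one consonant).
Each unlicensed consonant becomes the onset of a new syllable: /z/ → /zu/, /g/ → /gu/, /ð/ → /ðu/.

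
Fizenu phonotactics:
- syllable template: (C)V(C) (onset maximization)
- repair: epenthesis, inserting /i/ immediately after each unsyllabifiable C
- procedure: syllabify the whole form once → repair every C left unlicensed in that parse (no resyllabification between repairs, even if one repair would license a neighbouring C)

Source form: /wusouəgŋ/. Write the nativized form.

The consonants /ŋ/ cannot be parsed into a legal (C)V(C) syllable (at most one coda consonant is licensed; onsets are limited to one consonant).
Each unlicensed consonant becomes the onset of a new syllable: /ŋ/ → /ŋi/.

wusouəgŋi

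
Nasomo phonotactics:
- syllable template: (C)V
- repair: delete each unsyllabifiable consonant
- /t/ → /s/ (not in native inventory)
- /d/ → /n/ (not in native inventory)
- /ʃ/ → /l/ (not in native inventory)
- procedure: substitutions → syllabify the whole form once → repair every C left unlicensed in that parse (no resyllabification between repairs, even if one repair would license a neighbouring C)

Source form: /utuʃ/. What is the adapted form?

usu

Substitution: /t/ → /s/, /ʃ/ → /l/, giving /usul/.
Under (C)V, the unsyllabifiable consonants are /l/ (no codas are permitted; onsets are limited to one consonant).
Deletion applies to /l/.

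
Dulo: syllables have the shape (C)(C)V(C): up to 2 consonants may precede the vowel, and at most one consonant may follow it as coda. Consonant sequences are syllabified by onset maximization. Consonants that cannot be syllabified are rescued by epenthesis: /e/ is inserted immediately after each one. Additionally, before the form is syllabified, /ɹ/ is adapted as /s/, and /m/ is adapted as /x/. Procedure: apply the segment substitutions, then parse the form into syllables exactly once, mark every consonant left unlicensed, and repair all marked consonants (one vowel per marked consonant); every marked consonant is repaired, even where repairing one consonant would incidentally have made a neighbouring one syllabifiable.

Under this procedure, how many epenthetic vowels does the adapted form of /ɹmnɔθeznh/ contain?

After substitution the input is /sxnɔθeznh/.
The unsyllabifiable consonants are /s/, /n/, /h/; each receives one epenthetic vowel.

3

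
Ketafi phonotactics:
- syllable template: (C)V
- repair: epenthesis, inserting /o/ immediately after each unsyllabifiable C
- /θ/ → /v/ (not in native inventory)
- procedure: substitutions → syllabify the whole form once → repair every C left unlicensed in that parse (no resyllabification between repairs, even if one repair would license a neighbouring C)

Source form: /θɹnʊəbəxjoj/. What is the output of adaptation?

voɹonʊəbəxojojo

Substitution: /θ/ → /v/, giving /vɹnʊəbəxjoj/.
Under (C)V, the unsyllabifiable consonants are /v/, /ɹ/, /x/, /j/ (no codas are permitted; onsets are limited to one consonant).
Each unlicensed consonant becomes the onset of a new syllable: /v/ → /vo/, /ɹ/ → /ɹo/, /x/ → /xo/, /j/ → /jo/.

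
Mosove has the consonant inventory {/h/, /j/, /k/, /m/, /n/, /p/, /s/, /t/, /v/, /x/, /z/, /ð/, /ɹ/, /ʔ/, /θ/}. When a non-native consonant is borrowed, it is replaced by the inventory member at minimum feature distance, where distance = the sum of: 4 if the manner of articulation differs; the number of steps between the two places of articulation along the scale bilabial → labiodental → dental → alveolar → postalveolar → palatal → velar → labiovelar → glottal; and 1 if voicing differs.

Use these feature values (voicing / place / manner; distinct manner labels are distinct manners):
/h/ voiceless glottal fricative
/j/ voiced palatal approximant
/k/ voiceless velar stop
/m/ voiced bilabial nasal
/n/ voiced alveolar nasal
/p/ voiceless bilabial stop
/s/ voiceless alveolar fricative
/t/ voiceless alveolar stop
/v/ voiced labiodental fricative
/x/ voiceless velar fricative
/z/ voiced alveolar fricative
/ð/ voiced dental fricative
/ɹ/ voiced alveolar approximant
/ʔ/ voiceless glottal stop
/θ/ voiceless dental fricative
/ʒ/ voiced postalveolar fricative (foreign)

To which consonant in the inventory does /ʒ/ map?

z

/z/ is closest: same manner (fricative), place distance 1 (postalveolar→alveolar), same voicing; total 1. Next closest is /s/ at distance 2.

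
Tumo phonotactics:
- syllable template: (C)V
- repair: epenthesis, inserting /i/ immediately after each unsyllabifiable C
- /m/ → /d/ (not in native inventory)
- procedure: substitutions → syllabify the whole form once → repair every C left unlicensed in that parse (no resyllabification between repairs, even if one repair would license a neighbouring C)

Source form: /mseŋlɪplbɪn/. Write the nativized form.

diseŋilɪpilibɪni

Substitution: /m/ → /d/, giving /dseŋlɪplbɪn/.
The consonants /d/, /ŋ/, /p/, /l/, /n/ cannot be parsed into a legal (C)V syllable (no codas are permitted; onsets are limited to one consonant).
Epenthesis after each stranded consonant: /d/ → /di/, /ŋ/ → /ŋi/, /p/ → /pi/, /l/ → /li/, /n/ → /ni/.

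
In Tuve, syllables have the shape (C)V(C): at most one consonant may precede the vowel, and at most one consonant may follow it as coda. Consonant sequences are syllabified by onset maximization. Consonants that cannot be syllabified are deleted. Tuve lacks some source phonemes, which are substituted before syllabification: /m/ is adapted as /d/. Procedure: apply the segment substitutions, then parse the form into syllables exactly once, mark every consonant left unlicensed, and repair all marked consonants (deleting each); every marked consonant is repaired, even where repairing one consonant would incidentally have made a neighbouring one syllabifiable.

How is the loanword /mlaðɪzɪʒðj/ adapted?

Substitution: /m/ → /d/, giving /dlaðɪzɪʒðj/.
Syllabifying with onset maximization leaves /d/, /ð/, /j/ stranded (at most one coda consonant is licensed; onsets are limited to one consonant).
Deleting the stranded consonants removes /d/, /ð/, /j/.

laðɪzɪʒ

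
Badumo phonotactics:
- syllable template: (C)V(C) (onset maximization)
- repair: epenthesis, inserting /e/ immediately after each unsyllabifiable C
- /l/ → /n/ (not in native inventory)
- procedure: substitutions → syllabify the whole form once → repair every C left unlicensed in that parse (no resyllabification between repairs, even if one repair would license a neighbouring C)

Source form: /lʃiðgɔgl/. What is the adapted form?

neʃiðgɔgne

Substitution: /l/ → /n/, giving /nʃiðgɔgn/.
Syllabifying with onset maximization leaves /n/, /n/ stranded (at most one coda consonant is licensed; onsets are limited to one consonant).
Epenthesis after each stranded consonant: /n/ → /ne/, /n/ → /ne/.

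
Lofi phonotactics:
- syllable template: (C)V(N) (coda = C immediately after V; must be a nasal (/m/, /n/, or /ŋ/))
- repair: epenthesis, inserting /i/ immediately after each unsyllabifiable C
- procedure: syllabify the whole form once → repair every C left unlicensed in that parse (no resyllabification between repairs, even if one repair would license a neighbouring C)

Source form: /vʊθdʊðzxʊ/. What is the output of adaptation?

vʊθidʊðizixʊ

Under (C)V(N), the unsyllabifiable consonants are /θ/, /ð/, /z/ (only a nasal (/m/, /n/, or /ŋ/) is licensed in coda position; onsets are limited to one consonant).
Each unlicensed consonant becomes the onset of a new syllable: /θ/ → /θi/, /ð/ → /ði/, /z/ → /zi/.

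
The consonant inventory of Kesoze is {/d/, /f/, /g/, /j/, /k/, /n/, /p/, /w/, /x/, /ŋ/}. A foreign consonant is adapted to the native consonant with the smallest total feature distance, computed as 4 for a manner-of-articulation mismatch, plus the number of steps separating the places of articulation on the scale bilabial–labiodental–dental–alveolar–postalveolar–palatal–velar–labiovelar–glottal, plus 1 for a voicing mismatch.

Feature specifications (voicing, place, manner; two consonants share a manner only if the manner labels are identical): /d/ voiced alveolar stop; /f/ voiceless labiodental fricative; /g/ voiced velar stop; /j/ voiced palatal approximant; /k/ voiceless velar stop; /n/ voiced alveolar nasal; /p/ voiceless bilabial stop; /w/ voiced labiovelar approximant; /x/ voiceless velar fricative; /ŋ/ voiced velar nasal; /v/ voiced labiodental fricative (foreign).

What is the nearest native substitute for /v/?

/f/ is closest: same manner (fricative), place distance 0 (labiodental→labiodental), voicing differs (+1); total 1. Next closest is /d/ at distance 6.

f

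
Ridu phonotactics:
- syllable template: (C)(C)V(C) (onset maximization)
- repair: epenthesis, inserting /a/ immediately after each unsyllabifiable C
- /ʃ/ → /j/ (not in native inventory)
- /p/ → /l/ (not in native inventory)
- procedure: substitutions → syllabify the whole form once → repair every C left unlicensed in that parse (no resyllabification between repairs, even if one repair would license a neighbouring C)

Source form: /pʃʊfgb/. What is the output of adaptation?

Substitution: /p/ → /l/, /ʃ/ → /j/, giving /ljʊfgb/.
Syllabifying with onset maximization leaves /g/, /b/ stranded (at most one coda consonant is licensed; onsets may contain at most 2 consonants).
Epenthesis after each stranded consonant: /g/ → /ga/, /b/ → /ba/.

ljʊfgaba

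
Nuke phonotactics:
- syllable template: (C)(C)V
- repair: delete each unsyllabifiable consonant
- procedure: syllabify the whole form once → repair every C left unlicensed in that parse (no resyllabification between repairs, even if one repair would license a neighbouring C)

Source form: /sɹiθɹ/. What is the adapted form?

sɹi

Under (C)(C)V, the unsyllabifiable consonants are /θ/, /ɹ/ (no codas are permitted; onsets may contain at most 2 consonants).
Deleting the stranded consonants removes /θ/, /ɹ/.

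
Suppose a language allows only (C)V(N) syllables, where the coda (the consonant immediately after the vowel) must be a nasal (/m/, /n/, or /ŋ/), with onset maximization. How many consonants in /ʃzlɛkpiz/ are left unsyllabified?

The consonants /ʃ/, /z/, /k/, /z/ cannot be parsed into a legal (C)V(N) syllable (only a nasal (/m/, /n/, or /ŋ/) is licensed in coda position; onsets are limited to one consonant).

4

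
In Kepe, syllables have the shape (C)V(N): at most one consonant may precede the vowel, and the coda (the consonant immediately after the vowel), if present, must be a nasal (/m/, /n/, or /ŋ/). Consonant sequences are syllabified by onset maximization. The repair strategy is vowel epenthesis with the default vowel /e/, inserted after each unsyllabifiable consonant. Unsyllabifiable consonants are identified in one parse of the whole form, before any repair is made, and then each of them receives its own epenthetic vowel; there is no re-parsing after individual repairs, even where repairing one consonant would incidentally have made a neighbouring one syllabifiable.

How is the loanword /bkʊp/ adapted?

Syllabifying with onset maximization leaves /b/, /p/ stranded (only a nasal (/m/, /n/, or /ŋ/) is licensed in coda position; onsets are limited to one consonant).
Inserting the epenthetic vowel yields /b/ → /be/, /p/ → /pe/.

bekʊpe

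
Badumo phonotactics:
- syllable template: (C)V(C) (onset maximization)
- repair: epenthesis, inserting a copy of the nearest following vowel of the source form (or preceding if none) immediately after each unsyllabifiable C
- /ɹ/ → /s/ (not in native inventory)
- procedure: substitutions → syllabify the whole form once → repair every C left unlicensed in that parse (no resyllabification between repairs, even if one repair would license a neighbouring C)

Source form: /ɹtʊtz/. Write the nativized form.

sʊtʊtzʊ

Substitution: /ɹ/ → /s/, giving /stʊtz/.
Syllabifying with onset maximization leaves /s/, /z/ stranded (at most one coda consonant is licensed; onsets are limited to one consonant).
Each unlicensed consonant becomes the onset of a new syllable: /s/ → /sʊ/, /z/ → /zʊ/.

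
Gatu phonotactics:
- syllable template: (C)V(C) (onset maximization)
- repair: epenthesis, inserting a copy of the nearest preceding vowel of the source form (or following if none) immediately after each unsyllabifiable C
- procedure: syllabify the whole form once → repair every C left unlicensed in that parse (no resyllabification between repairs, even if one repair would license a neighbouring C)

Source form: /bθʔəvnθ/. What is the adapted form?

bəθəʔəvnəθə

Syllabifying with onset maximization leaves /b/, /θ/, /n/, /θ/ stranded (at most one coda consonant is licensed; onsets are limited to one consonant).
Each unlicensed consonant becomes the onset of a new syllable: /b/ → /bə/, /θ/ → /θə/, /n/ → /nə/, /θ/ → /θə/.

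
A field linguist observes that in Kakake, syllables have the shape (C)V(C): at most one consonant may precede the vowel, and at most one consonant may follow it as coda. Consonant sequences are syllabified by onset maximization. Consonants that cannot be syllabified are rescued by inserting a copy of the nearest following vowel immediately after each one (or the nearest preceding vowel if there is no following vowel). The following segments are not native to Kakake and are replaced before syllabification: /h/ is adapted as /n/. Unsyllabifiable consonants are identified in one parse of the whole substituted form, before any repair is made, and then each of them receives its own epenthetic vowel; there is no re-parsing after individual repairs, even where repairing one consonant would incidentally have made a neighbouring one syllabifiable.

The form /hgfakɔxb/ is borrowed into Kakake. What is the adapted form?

nagafakɔxbɔ

Substitution: /h/ → /n/, giving /ngfakɔxb/.
Under (C)V(C), the unsyllabifiable consonants are /n/, /g/, /b/ (at most one coda consonant is licensed; onsets are limited to one consonant).
Each unlicensed consonant becomes the onset of a new syllable: /n/ → /na/, /g/ → /ga/, /b/ → /bɔ/.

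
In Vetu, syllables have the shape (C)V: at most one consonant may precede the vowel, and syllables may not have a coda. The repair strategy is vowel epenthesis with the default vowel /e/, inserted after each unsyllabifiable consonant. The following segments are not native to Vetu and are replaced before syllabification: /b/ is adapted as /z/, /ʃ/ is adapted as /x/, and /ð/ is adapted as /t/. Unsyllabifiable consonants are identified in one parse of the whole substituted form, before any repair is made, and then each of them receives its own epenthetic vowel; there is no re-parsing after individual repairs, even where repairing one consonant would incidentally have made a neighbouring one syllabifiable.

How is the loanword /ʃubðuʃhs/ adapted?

xuzetuxehese

Substitution: /ʃ/ → /x/, /b/ → /z/, /ð/ → /t/, giving /xuztuxhs/.
Under (C)V, the unsyllabifiable consonants are /z/, /x/, /h/, /s/ (no codas are permitted; onsets are limited to one consonant).
Inserting the epenthetic vowel yields /z/ → /ze/, /x/ → /xe/, /h/ → /he/, /s/ → /se/.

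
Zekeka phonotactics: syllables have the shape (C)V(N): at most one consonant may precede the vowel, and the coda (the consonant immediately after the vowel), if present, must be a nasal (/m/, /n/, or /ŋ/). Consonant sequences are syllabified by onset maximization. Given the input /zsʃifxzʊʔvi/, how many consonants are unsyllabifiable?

Syllabifying with onset maximization leaves /z/, /s/, /f/, /x/, /ʔ/ stranded (only a nasal (/m/, /n/, or /ŋ/) is licensed in coda position; onsets are limited to one consonant).

5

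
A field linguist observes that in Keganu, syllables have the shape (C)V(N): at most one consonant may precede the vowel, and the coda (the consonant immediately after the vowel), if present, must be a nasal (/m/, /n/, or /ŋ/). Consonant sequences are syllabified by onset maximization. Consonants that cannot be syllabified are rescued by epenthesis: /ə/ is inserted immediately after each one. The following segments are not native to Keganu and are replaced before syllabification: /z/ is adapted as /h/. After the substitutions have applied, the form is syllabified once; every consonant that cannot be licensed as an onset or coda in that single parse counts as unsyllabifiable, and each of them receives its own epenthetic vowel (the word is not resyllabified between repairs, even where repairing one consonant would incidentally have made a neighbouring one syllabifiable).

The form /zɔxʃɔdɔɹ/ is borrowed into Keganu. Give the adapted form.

hɔxəʃɔdɔɹə

Substitution: /z/ → /h/, giving /hɔxʃɔdɔɹ/.
Syllabifying with onset maximization leaves /x/, /ɹ/ stranded (only a nasal (/m/, /n/, or /ŋ/) is licensed in coda position; onsets are limited to one consonant).
Each unlicensed consonant becomes the onset of a new syllable: /x/ → /xə/, /ɹ/ → /ɹə/.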